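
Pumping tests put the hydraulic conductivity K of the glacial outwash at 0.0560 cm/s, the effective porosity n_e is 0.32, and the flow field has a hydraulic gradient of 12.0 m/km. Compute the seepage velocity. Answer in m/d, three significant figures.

1.81 m/d

K = 0.0560 cm/s × 864 = 48.38 m/d
q = Ki = 48.38 × 0.012 = 0.5806 m/d
v = Ki/n = 48.38·0.012/0.32 = 1.814 m/d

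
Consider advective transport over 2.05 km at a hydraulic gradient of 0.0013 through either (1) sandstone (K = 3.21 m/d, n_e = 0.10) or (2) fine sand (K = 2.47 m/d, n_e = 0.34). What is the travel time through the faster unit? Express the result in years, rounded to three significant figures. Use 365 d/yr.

135 years

Unit 1 (sandstone): v = 3.21×0.0013/0.10 = 0.04173 m/d, t = 2050/0.04173 = 49130 d
Unit 2 (fine sand): v = 2.47×0.0013/0.34 = 0.009444 m/d, t = 2050/0.009444 = 217100 d
Faster: 49130 d / 365 = 135 yr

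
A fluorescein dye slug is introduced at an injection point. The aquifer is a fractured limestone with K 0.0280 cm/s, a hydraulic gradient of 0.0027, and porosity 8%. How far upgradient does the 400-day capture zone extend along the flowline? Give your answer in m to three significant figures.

K = 0.0280 cm/s × 864 = 24.19 m/d
Specific discharge q = 24.19 × 0.0027 = 0.06532 m/d
Average linear velocity = 0.06532 / 0.08 = 0.8165 m/d
L = v × T = 0.8165 × 400 = 326.6 m

327 m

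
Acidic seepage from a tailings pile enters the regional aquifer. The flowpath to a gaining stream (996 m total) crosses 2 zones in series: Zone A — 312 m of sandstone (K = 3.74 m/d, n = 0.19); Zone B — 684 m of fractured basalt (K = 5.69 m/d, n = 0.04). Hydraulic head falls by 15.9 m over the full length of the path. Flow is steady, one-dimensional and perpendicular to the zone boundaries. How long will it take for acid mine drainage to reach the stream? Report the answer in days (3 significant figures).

1110 days

Continuity: the same q passes through each zone, so ΔH = q·Σ(L_j/K_j) — the zones act as resistances in series.
Σ(L/K) = 312/3.74 + 684/5.69 = 83.42 + 120.2 = 203.6 d
q = ΔH / Σ(L/K) = 15.9 / 203.6 = 0.07808 m/d (same in every zone)
Zone A: v = q/n = 0.07808/0.19 = 0.4110 m/d → t_A = 312/0.4110 = 759.2 d
Zone B: v = q/n = 0.07808/0.04 = 1.952 m/d → t_B = 684/1.952 = 350.4 d
Total t = 759.2 + 350.4 = 1110 d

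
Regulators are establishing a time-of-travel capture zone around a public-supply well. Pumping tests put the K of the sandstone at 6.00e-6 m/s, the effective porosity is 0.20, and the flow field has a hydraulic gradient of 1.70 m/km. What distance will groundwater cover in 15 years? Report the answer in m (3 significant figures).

K = 6.00e-6 m/s × 86400 s/d = 0.5184 m/d
Darcy flux q = K·i = 0.5184 × 0.0017 = 8.813e-4 m/d
v = Ki/n = 0.5184·0.0017/0.20 = 0.004406 m/d
T = 15 yr × 365 = 5475 d
L = v × T = 0.004406 × 5475 = 24.13 m

24.1 m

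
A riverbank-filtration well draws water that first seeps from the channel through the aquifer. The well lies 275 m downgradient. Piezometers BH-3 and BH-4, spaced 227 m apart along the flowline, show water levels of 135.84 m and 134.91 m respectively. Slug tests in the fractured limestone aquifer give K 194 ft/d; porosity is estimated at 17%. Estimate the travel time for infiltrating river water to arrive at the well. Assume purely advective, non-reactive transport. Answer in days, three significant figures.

193 days

Hydraulic gradient i = (135.84 − 134.91) / 227 = 0.93 / 227 = 0.004097
K = 194 ft/d × 0.3048 = 59.13 m/d
Specific discharge q = 59.13 × 0.004097 = 0.2423 m/d
Average linear velocity = 0.2423 / 0.17 = 1.425 m/d
t = L / v = 275 / 1.425 = 193.0 d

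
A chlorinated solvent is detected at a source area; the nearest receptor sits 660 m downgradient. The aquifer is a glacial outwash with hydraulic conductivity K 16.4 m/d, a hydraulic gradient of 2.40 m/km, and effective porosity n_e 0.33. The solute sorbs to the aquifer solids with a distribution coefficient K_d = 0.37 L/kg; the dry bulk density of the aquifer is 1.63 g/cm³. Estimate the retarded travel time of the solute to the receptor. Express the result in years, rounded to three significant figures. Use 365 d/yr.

q = Ki = 16.4 × 0.0024 = 0.03936 m/d
v = Ki/n = 16.4·0.0024/0.33 = 0.1193 m/d
Retardation R = 1 + ρ_b·K_d/n = 1 + 1.63×0.37/0.33 = 2.828
Contaminant velocity v_c = v/R = 0.1193/2.828 = 0.04218 m/d
t = L/v_c = 660/0.04218 = 15650 d
   = 15650/365 = 42.9 yr

42.9 years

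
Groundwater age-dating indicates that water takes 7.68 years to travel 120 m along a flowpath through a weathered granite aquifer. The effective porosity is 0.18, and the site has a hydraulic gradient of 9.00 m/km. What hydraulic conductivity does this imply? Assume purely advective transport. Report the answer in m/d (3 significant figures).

0.856 m/d

t = 7.68 years = 2803 d
v = L / t = 120 / 2803 = 0.04281 m/d
K = v · n / i = 0.04281 × 0.18 / 0.0090 = 0.856 m/d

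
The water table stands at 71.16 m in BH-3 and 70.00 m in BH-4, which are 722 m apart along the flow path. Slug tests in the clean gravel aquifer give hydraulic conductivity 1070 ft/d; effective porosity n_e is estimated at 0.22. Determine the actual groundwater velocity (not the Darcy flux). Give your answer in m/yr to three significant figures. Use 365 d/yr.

Hydraulic gradient i = (71.16 − 70.00) / 722 = 1.16 / 722 = 0.001607
K = 1070 ft/d × 0.3048 = 326.1 m/d
Darcy flux q = K·i = 326.1 × 0.001607 = 0.5240 m/d
v = Ki/n = 326.1·0.001607/0.22 = 2.382 m/d
   = 2.382 × 365 = 869 m/yr

869 m/yr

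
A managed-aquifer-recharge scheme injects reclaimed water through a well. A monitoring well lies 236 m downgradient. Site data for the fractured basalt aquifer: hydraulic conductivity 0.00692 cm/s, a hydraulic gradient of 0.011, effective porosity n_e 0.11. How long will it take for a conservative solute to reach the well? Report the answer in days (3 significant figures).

K = 0.00692 cm/s × 864 = 5.979 m/d
Specific discharge q = 5.979 × 0.011 = 0.06577 m/d
Average linear velocity = 0.06577 / 0.11 = 0.5979 m/d
t = L / v = 236 / 0.5979 = 394.7 d

395 days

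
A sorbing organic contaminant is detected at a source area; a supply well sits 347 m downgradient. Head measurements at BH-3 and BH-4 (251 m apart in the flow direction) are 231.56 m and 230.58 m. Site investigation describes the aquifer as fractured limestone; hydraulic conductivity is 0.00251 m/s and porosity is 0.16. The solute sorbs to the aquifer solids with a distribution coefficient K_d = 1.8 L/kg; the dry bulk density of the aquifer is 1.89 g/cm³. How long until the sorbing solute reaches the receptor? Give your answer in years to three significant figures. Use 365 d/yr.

Hydraulic gradient i = (231.56 − 230.58) / 251 = 0.98 / 251 = 0.003904
K = 0.00251 m/s × 86400 s/d = 216.9 m/d
Darcy flux q = K·i = 216.9 × 0.003904 = 0.8467 m/d
Average linear velocity = 0.8467 / 0.16 = 5.292 m/d
Retardation R = 1 + ρ_b·K_d/n = 1 + 1.89×1.8/0.16 = 22.26
Contaminant velocity v_c = v/R = 5.292/22.26 = 0.2377 m/d
t = L/v_c = 347/0.2377 = 1460 d
   = 1460/365 = 4.00 yr

4.00 years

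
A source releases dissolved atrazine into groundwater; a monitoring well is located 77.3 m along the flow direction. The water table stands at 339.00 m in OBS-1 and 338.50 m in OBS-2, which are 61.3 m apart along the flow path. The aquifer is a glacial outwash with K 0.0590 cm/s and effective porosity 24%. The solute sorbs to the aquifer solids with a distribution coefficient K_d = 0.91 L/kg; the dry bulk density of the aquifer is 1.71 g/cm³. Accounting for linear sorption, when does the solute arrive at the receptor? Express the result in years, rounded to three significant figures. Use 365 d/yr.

0.915 years

Hydraulic gradient i = (339.00 − 338.50) / 61.3 = 0.50 / 61.3 = 0.008157
K = 0.0590 cm/s × 864 = 50.98 m/d
q = Ki = 50.98 × 0.008157 = 0.4158 m/d
Seepage velocity v = q / n = 0.4158 / 0.24 = 1.732 m/d
Retardation R = 1 + ρ_b·K_d/n = 1 + 1.71×0.91/0.24 = 7.484
Contaminant velocity v_c = v/R = 1.732/7.484 = 0.2315 m/d
t = L/v_c = 77.3/0.2315 = 333.9 d
   = 333.9/365 = 0.915 yr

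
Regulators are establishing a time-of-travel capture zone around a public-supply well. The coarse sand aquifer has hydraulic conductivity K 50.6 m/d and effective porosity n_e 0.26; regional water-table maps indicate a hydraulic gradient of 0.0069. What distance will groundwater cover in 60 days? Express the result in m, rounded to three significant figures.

Darcy flux q = K·i = 50.6 × 0.0069 = 0.3491 m/d
v_s = q/n_e = 0.3491/0.26 = 1.343 m/d
L = v × T = 1.343 × 60 = 80.57 m

80.6 m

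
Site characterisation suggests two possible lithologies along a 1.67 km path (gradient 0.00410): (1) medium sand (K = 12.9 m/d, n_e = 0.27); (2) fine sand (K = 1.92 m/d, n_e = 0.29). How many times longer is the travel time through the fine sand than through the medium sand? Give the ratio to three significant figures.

7.22

Unit 1 (medium sand): v = 12.9×0.0041/0.27 = 0.1959 m/d, t = 1670/0.1959 = 8525 d
Unit 2 (fine sand): v = 1.92×0.0041/0.29 = 0.02714 m/d, t = 1670/0.02714 = 61520 d
t(fine sand) / t(medium sand) = 61520/8525 = 7.22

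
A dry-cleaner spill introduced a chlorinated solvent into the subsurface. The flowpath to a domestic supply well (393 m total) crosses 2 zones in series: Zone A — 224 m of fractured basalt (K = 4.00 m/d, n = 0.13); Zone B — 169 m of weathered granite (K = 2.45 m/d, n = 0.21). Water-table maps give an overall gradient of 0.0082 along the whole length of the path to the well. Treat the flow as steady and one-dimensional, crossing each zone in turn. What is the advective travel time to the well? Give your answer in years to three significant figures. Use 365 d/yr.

6.86 years

Steady 1-D flow in series ⇒ the Darcy flux q is identical in every zone and the zone head losses add (resistances L/K in series).
Σ(L/K) = 224/4.00 + 169/2.45 = 56.00 + 68.98 = 125.0 d
K_eq = L_total / Σ(L/K) = 393 / 125.0 = 3.145 m/d
q = K_eq · i = 3.145 × 0.0082 = 0.02579 m/d (same in every zone)
Zone A: v = q/n = 0.02579/0.13 = 0.1983 m/d → t_A = 224/0.1983 = 1129 d
Zone B: v = q/n = 0.02579/0.21 = 0.1228 m/d → t_B = 169/0.1228 = 1376 d
Total t = 1129 + 1376 = 2506 d
   = 2506 / 365 = 6.86 yr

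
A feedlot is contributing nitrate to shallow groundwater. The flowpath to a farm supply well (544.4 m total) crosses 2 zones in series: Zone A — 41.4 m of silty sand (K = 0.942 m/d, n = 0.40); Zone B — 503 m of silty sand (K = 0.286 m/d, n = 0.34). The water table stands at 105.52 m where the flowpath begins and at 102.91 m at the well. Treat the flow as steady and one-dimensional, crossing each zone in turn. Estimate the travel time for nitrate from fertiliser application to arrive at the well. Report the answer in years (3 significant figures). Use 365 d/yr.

355 years

Total head drop ΔH = 105.52 − 102.91 = 2.61 m
Steady 1-D flow in series ⇒ the Darcy flux q is identical in every zone and the zone head losses add (resistances L/K in series).
Σ(L/K) = 41.4/0.942 + 503/0.286 = 43.95 + 1759 = 1803 d
q = ΔH / Σ(L/K) = 2.61 / 1803 = 0.001448 m/d (same in every zone)
Zone A: v = q/n = 0.001448/0.40 = 0.003620 m/d → t_A = 41.4/0.003620 = 11440 d
Zone B: v = q/n = 0.001448/0.34 = 0.004258 m/d → t_B = 503/0.004258 = 118100 d
Total t = 11440 + 118100 = 129600 d
   = 129600 / 365 = 355 yr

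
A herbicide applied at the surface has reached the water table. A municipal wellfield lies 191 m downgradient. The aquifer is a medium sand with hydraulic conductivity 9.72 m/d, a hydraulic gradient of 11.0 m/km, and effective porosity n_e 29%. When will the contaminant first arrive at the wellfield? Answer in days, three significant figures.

518 days

Specific discharge q = 9.72 × 0.011 = 0.1069 m/d
v_s = q/n_e = 0.1069/0.29 = 0.3687 m/d
t = L / v = 191 / 0.3687 = 518.1 d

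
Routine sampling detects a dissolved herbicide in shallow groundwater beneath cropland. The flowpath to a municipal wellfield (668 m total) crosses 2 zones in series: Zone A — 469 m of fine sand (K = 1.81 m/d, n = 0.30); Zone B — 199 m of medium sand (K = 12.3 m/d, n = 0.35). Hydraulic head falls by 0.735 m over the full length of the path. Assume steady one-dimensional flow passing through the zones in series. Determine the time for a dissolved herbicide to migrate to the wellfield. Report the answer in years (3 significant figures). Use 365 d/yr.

216 years

Continuity: the same q passes through each zone, so ΔH = q·Σ(L_j/K_j) — the zones act as resistances in series.
Σ(L/K) = 469/1.81 + 199/12.3 = 259.1 + 16.18 = 275.3 d
q = ΔH / Σ(L/K) = 0.735 / 275.3 = 0.002670 m/d (same in every zone)
Zone A: v = q/n = 0.002670/0.30 = 0.008900 m/d → t_A = 469/0.008900 = 52700 d
Zone B: v = q/n = 0.002670/0.35 = 0.007628 m/d → t_B = 199/0.007628 = 26090 d
Total t = 52700 + 26090 = 78790 d
   = 78790 / 365 = 216 yr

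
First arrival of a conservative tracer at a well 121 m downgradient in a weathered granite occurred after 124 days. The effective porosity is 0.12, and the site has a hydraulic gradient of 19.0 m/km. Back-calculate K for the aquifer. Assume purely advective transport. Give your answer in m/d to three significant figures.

v = L / t = 121 / 124 = 0.9758 m/d
K = v · n / i = 0.9758 × 0.12 / 0.019 = 6.16 m/d

6.16 m/d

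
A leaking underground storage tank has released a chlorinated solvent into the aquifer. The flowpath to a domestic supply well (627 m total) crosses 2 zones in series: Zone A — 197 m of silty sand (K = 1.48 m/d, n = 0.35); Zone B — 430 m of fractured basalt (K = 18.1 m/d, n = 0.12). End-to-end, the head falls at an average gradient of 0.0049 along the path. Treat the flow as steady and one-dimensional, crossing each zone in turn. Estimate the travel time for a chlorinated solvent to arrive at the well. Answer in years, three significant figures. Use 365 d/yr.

For zones in series the flux q is common to all zones; the equivalent conductivity is the harmonic (thickness-weighted) mean, K_eq = L_total / Σ(L_j/K_j).
Σ(L/K) = 197/1.48 + 430/18.1 = 133.1 + 23.76 = 156.9 d
K_eq = L_total / Σ(L/K) = 627 / 156.9 = 3.997 m/d
q = K_eq · i = 3.997 × 0.0049 = 0.01959 m/d (same in every zone)
Zone A: v = q/n = 0.01959/0.35 = 0.05596 m/d → t_A = 197/0.05596 = 3520 d
Zone B: v = q/n = 0.01959/0.12 = 0.1632 m/d → t_B = 430/0.1632 = 2635 d
Total t = 3520 + 2635 = 6155 d
   = 6155 / 365 = 16.9 yr

16.9 years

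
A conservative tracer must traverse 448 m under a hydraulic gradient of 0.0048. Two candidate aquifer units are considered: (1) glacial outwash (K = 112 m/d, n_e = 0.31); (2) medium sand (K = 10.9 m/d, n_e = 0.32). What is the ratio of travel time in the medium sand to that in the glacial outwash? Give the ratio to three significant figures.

Unit 1 (glacial outwash): v = 112×0.0048/0.31 = 1.734 m/d, t = 448/1.734 = 258.3 d
Unit 2 (medium sand): v = 10.9×0.0048/0.32 = 0.1635 m/d, t = 448/0.1635 = 2740 d
t(medium sand) / t(glacial outwash) = 2740/258.3 = 10.6

10.6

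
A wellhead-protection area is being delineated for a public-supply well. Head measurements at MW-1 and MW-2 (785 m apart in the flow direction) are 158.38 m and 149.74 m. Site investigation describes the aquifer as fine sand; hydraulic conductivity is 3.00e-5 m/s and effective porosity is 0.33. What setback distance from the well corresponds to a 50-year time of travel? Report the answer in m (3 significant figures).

1580 m

Hydraulic gradient i = (158.38 − 149.74) / 785 = 8.64 / 785 = 0.01101
K = 3.00e-5 m/s × 86400 s/d = 2.592 m/d
Darcy flux q = K·i = 2.592 × 0.01101 = 0.02853 m/d
v = Ki/n = 2.592·0.01101/0.33 = 0.08645 m/d
T = 50 yr × 365 = 18250 d
L = v × T = 0.08645 × 18250 = 1578 m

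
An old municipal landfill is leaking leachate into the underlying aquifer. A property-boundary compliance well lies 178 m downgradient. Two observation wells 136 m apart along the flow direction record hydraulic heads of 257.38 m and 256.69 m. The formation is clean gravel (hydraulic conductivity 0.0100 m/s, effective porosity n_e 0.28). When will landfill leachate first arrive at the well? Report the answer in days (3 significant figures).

Hydraulic gradient i = (257.38 − 256.69) / 136 = 0.69 / 136 = 0.005074
K = 0.0100 m/s × 86400 s/d = 864.0 m/d
Darcy flux q = K·i = 864.0 × 0.005074 = 4.384 m/d
Average linear velocity = 4.384 / 0.28 = 15.66 m/d
t = L / v = 178 / 15.66 = 11.37 d

11.4 days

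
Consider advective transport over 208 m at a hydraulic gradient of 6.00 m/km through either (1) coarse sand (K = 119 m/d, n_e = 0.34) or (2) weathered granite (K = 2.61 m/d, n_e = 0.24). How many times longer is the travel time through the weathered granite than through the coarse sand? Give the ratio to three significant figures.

32.2

Unit 1 (coarse sand): v = 119×0.0060/0.34 = 2.100 m/d, t = 208/2.100 = 99.05 d
Unit 2 (weathered granite): v = 2.61×0.0060/0.24 = 0.06525 m/d, t = 208/0.06525 = 3188 d
t(weathered granite) / t(coarse sand) = 3188/99.05 = 32.2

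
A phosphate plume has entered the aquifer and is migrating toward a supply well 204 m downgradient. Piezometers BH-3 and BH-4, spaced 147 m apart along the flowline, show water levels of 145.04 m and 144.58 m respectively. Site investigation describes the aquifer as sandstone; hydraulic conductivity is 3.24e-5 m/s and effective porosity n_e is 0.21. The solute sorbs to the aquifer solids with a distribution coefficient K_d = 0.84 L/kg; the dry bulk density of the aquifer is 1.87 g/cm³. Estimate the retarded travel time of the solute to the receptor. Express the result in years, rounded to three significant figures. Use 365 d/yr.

114 years

Hydraulic gradient i = (145.04 − 144.58) / 147 = 0.46 / 147 = 0.003129
K = 3.24e-5 m/s × 86400 s/d = 2.799 m/d
q = Ki = 2.799 × 0.003129 = 0.008760 m/d
Average linear velocity = 0.008760 / 0.21 = 0.04171 m/d
Retardation R = 1 + ρ_b·K_d/n = 1 + 1.87×0.84/0.21 = 8.480
Contaminant velocity v_c = v/R = 0.04171/8.480 = 0.004919 m/d
t = L/v_c = 204/0.004919 = 41470 d
   = 41470/365 = 114 yr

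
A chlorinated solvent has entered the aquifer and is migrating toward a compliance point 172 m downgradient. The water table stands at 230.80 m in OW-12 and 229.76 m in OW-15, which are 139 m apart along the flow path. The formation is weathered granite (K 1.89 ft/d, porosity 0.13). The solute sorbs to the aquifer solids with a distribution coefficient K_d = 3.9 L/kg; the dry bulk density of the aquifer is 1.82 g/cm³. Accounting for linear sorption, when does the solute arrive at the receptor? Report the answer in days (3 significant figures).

Hydraulic gradient i = (230.80 − 229.76) / 139 = 1.04 / 139 = 0.007482
K = 1.89 ft/d × 0.3048 = 0.5761 m/d
q = Ki = 0.5761 × 0.007482 = 0.004310 m/d
Seepage velocity v = q / n = 0.004310 / 0.13 = 0.03316 m/d
Retardation R = 1 + ρ_b·K_d/n = 1 + 1.82×3.9/0.13 = 55.60
Contaminant velocity v_c = v/R = 0.03316/55.60 = 5.963e-4 m/d
t = L/v_c = 172/5.963e-4 = 288400 d

288000 days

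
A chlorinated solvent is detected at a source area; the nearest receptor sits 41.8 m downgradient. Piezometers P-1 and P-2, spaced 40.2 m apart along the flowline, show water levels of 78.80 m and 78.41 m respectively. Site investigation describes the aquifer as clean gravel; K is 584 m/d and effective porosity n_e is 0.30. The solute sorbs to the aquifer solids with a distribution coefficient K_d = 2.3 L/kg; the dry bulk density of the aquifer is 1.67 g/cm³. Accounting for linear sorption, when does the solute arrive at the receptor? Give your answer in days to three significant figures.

Hydraulic gradient i = (78.80 − 78.41) / 40.2 = 0.39 / 40.2 = 0.009701
Darcy flux q = K·i = 584 × 0.009701 = 5.666 m/d
Average linear velocity = 5.666 / 0.30 = 18.89 m/d
Retardation R = 1 + ρ_b·K_d/n = 1 + 1.67×2.3/0.30 = 13.80
Contaminant velocity v_c = v/R = 18.89/13.80 = 1.368 m/d
t = L/v_c = 41.8/1.368 = 30.55 d

30.6 days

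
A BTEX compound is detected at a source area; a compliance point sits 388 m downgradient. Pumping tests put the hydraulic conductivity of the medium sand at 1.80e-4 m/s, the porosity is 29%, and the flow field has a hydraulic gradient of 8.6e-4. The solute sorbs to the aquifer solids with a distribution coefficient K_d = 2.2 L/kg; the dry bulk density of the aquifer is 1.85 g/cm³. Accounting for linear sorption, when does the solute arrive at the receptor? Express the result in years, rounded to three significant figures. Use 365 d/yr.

347 years

K = 1.80e-4 m/s × 86400 s/d = 15.55 m/d
Specific discharge q = 15.55 × 8.6e-4 = 0.01337 m/d
v_s = q/n_e = 0.01337/0.29 = 0.04612 m/d
Retardation R = 1 + ρ_b·K_d/n = 1 + 1.85×2.2/0.29 = 15.03
Contaminant velocity v_c = v/R = 0.04612/15.03 = 0.003068 m/d
t = L/v_c = 388/0.003068 = 126500 d
   = 126500/365 = 347 yr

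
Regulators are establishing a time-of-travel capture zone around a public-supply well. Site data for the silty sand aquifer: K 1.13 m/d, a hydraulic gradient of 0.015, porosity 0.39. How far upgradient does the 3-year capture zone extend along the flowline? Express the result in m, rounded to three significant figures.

47.6 m

Specific discharge q = 1.13 × 0.015 = 0.01695 m/d
Average linear velocity = 0.01695 / 0.39 = 0.04346 m/d
T = 3 yr × 365 = 1095 d
L = v × T = 0.04346 × 1095 = 47.59 m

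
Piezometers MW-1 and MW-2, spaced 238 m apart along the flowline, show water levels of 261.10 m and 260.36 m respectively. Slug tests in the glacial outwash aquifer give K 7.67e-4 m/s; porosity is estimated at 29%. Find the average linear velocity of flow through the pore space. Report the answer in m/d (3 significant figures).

0.711 m/d

Hydraulic gradient i = (261.10 − 260.36) / 238 = 0.74 / 238 = 0.003109
K = 7.67e-4 m/s × 86400 s/d = 66.27 m/d
Specific discharge q = 66.27 × 0.003109 = 0.2060 m/d
v = Ki/n = 66.27·0.003109/0.29 = 0.7105 m/d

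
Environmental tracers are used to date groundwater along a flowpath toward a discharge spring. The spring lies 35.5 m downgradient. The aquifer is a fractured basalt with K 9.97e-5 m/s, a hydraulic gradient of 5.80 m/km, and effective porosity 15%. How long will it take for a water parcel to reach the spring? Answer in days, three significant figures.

107 days

K = 9.97e-5 m/s × 86400 s/d = 8.614 m/d
Specific discharge q = 8.614 × 0.0058 = 0.04996 m/d
Average linear velocity = 0.04996 / 0.15 = 0.3331 m/d
t = L / v = 35.5 / 0.3331 = 106.6 d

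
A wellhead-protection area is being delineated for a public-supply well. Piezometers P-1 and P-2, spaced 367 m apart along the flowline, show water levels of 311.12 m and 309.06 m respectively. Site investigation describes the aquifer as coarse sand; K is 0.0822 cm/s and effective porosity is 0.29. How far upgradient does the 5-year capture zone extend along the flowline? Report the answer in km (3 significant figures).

2.51 km

Hydraulic gradient i = (311.12 − 309.06) / 367 = 2.06 / 367 = 0.005613
K = 0.0822 cm/s × 864 = 71.02 m/d
q = Ki = 71.02 × 0.005613 = 0.3986 m/d
Seepage velocity v = q / n = 0.3986 / 0.29 = 1.375 m/d
T = 5 yr × 365 = 1825 d
L = v × T = 1.375 × 1825 = 2509 m
   = 2.51 km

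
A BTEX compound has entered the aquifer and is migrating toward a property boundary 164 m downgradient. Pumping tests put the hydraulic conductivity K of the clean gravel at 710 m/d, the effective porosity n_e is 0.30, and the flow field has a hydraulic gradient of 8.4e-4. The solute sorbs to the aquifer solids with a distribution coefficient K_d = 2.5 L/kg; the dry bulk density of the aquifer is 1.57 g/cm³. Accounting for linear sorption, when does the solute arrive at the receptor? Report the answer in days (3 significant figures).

1160 days

Specific discharge q = 710 × 8.4e-4 = 0.5964 m/d
Average linear velocity = 0.5964 / 0.30 = 1.988 m/d
Retardation R = 1 + ρ_b·K_d/n = 1 + 1.57×2.5/0.30 = 14.08
Contaminant velocity v_c = v/R = 1.988/14.08 = 0.1412 m/d
t = L/v_c = 164/0.1412 = 1162 d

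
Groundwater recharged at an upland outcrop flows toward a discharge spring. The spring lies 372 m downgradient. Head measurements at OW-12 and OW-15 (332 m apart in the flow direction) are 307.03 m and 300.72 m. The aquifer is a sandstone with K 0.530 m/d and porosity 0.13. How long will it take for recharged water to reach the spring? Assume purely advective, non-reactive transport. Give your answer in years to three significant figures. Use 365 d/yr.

Hydraulic gradient i = (307.03 − 300.72) / 332 = 6.31 / 332 = 0.01901
Specific discharge q = 0.530 × 0.01901 = 0.01007 m/d
v = Ki/n = 0.530·0.01901/0.13 = 0.07749 m/d
t = L / v = 372 / 0.07749 = 4801 d
   = 4801 / 365 = 13.2 yr

13.2 years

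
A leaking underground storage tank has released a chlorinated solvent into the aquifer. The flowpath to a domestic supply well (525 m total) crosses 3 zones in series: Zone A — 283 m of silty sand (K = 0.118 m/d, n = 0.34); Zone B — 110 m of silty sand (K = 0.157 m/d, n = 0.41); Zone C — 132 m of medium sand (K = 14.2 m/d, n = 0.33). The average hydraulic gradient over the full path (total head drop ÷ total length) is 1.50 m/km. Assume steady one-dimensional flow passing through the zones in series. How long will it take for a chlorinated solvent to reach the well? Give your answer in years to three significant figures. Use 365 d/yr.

Steady 1-D flow in series ⇒ the Darcy flux q is identical in every zone and the zone head losses add (resistances L/K in series).
Σ(L/K) = 283/0.118 + 110/0.157 + 132/14.2 = 2398 + 700.6 + 9.296 = 3108 d
K_eq = L_total / Σ(L/K) = 525 / 3108 = 0.1689 m/d
q = K_eq · i = 0.1689 × 0.0015 = 2.534e-4 m/d (same in every zone)
Zone A: v = q/n = 2.534e-4/0.34 = 7.452e-4 m/d → t_A = 283/7.452e-4 = 379800 d
Zone B: v = q/n = 2.534e-4/0.41 = 6.179e-4 m/d → t_B = 110/6.179e-4 = 178000 d
Zone C: v = q/n = 2.534e-4/0.33 = 7.678e-4 m/d → t_C = 132/7.678e-4 = 171900 d
Total t = 379800 + 178000 + 171900 = 729700 d
   = 729700 / 365 = 2000 yr

2000 years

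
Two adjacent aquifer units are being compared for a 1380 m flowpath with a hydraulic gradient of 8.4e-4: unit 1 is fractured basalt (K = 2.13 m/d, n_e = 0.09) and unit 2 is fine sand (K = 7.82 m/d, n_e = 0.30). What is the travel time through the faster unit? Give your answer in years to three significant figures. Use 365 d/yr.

Unit 1 (fractured basalt): v = 2.13×8.4e-4/0.09 = 0.01988 m/d, t = 1380/0.01988 = 69420 d
Unit 2 (fine sand): v = 7.82×8.4e-4/0.30 = 0.02190 m/d, t = 1380/0.02190 = 63030 d
Faster: 63030 d / 365 = 173 yr

173 years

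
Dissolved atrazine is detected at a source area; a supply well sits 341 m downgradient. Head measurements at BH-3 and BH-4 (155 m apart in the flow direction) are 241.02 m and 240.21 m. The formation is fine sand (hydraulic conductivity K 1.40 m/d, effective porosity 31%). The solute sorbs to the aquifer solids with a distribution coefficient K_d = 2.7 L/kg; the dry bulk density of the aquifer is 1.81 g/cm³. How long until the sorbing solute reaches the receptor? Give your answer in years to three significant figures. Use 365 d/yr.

Hydraulic gradient i = (241.02 − 240.21) / 155 = 0.81 / 155 = 0.005226
q = Ki = 1.40 × 0.005226 = 0.007316 m/d
v_s = q/n_e = 0.007316/0.31 = 0.02360 m/d
Retardation R = 1 + ρ_b·K_d/n = 1 + 1.81×2.7/0.31 = 16.76
Contaminant velocity v_c = v/R = 0.02360/16.76 = 0.001408 m/d
t = L/v_c = 341/0.001408 = 242200 d
   = 242200/365 = 664 yr

664 years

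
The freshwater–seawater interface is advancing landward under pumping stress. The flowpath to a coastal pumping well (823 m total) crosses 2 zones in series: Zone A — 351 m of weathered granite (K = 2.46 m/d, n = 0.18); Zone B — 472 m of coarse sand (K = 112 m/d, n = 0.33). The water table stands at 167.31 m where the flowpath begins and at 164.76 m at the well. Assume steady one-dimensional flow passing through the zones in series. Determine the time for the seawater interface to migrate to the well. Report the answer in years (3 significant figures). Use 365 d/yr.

34.6 years

Total head drop ΔH = 167.31 − 164.76 = 2.55 m
Continuity: the same q passes through each zone, so ΔH = q·Σ(L_j/K_j) — the zones act as resistances in series.
Σ(L/K) = 351/2.46 + 472/112 = 142.7 + 4.214 = 146.9 d
q = ΔH / Σ(L/K) = 2.55 / 146.9 = 0.01736 m/d (same in every zone)
Zone A: v = q/n = 0.01736/0.18 = 0.09644 m/d → t_A = 351/0.09644 = 3640 d
Zone B: v = q/n = 0.01736/0.33 = 0.05260 m/d → t_B = 472/0.05260 = 8973 d
Total t = 3640 + 8973 = 12610 d
   = 12610 / 365 = 34.6 yr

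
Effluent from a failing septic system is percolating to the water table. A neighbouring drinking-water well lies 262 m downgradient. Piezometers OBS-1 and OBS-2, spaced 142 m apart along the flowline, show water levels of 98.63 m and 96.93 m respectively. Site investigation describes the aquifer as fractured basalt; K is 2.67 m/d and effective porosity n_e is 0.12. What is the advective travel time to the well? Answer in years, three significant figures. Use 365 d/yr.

2.69 years

Hydraulic gradient i = (98.63 − 96.93) / 142 = 1.70 / 142 = 0.01197
q = Ki = 2.67 × 0.01197 = 0.03196 m/d
Average linear velocity = 0.03196 / 0.12 = 0.2664 m/d
t = L / v = 262 / 0.2664 = 983.6 d
   = 983.6 / 365 = 2.69 yr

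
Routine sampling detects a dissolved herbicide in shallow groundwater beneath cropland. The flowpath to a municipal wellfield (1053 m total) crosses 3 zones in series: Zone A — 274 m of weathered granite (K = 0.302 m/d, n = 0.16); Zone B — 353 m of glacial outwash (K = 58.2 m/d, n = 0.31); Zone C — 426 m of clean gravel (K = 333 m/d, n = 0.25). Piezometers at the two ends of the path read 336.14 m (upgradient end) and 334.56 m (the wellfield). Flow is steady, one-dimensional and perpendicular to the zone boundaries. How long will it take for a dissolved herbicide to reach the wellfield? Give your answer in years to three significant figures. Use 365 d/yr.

412 years

Total head drop ΔH = 336.14 − 334.56 = 1.58 m
Continuity: the same q passes through each zone, so ΔH = q·Σ(L_j/K_j) — the zones act as resistances in series.
Σ(L/K) = 274/0.302 + 353/58.2 + 426/333 = 907.3 + 6.065 + 1.279 = 914.6 d
q = ΔH / Σ(L/K) = 1.58 / 914.6 = 0.001727 m/d (same in every zone)
Zone A: v = q/n = 0.001727/0.16 = 0.01080 m/d → t_A = 274/0.01080 = 25380 d
Zone B: v = q/n = 0.001727/0.31 = 0.005573 m/d → t_B = 353/0.005573 = 63350 d
Zone C: v = q/n = 0.001727/0.25 = 0.006910 m/d → t_C = 426/0.006910 = 61650 d
Total t = 25380 + 63350 + 61650 = 150400 d
   = 150400 / 365 = 412 yr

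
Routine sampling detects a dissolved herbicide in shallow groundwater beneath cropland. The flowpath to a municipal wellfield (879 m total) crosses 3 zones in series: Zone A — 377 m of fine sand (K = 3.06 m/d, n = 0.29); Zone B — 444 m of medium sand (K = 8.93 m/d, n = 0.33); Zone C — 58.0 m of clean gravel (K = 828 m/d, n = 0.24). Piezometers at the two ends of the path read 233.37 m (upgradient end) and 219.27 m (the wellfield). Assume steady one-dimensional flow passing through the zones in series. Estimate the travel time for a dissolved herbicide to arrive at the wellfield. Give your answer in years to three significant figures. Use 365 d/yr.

9.07 years

Total head drop ΔH = 233.37 − 219.27 = 14.10 m
Steady 1-D flow in series ⇒ the Darcy flux q is identical in every zone and the zone head losses add (resistances L/K in series).
Σ(L/K) = 377/3.06 + 444/8.93 + 58.0/828 = 123.2 + 49.72 + 0.07005 = 173.0 d
q = ΔH / Σ(L/K) = 14.10 / 173.0 = 0.08151 m/d (same in every zone)
Zone A: v = q/n = 0.08151/0.29 = 0.2811 m/d → t_A = 377/0.2811 = 1341 d
Zone B: v = q/n = 0.08151/0.33 = 0.2470 m/d → t_B = 444/0.2470 = 1798 d
Zone C: v = q/n = 0.08151/0.24 = 0.3396 m/d → t_C = 58.0/0.3396 = 170.8 d
Total t = 1341 + 1798 + 170.8 = 3310 d
   = 3310 / 365 = 9.07 yr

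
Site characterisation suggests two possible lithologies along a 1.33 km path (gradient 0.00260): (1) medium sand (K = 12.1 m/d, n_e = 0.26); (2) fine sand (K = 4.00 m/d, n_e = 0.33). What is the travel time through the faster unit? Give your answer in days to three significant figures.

Unit 1 (medium sand): v = 12.1×0.0026/0.26 = 0.1210 m/d, t = 1330/0.1210 = 10990 d
Unit 2 (fine sand): v = 4.00×0.0026/0.33 = 0.03152 m/d, t = 1330/0.03152 = 42200 d
Faster unit: t = 11000 d

11000 days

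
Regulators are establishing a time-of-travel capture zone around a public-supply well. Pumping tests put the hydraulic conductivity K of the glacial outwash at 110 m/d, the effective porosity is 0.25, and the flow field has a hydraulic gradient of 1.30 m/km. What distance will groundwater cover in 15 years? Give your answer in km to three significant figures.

3.13 km

q = Ki = 110 × 0.0013 = 0.1430 m/d
Average linear velocity = 0.1430 / 0.25 = 0.5720 m/d
T = 15 yr × 365 = 5475 d
L = v × T = 0.5720 × 5475 = 3132 m
   = 3.13 km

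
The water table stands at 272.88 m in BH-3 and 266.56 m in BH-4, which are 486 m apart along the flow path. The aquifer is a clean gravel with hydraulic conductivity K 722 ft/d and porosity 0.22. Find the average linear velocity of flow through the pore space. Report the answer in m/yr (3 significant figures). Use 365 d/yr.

Hydraulic gradient i = (272.88 − 266.56) / 486 = 6.32 / 486 = 0.01300
K = 722 ft/d × 0.3048 = 220.1 m/d
q = Ki = 220.1 × 0.01300 = 2.862 m/d
Seepage velocity v = q / n = 2.862 / 0.22 = 13.01 m/d
   = 13.01 × 365 = 4750 m/yr

4750 m/yr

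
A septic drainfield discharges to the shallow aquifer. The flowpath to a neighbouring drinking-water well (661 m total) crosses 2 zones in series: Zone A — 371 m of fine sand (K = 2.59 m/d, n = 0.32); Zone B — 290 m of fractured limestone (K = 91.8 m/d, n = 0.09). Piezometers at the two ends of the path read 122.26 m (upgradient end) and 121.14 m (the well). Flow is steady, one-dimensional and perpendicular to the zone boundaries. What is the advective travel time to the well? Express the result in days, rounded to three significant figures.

Total head drop ΔH = 122.26 − 121.14 = 1.12 m
Steady 1-D flow in series ⇒ the Darcy flux q is identical in every zone and the zone head losses add (resistances L/K in series).
Σ(L/K) = 371/2.59 + 290/91.8 = 143.2 + 3.159 = 146.4 d
q = ΔH / Σ(L/K) = 1.12 / 146.4 = 0.007650 m/d (same in every zone)
Zone A: v = q/n = 0.007650/0.32 = 0.02391 m/d → t_A = 371/0.02391 = 15520 d
Zone B: v = q/n = 0.007650/0.09 = 0.08500 m/d → t_B = 290/0.08500 = 3412 d
Total t = 15520 + 3412 = 18930 d

18900 days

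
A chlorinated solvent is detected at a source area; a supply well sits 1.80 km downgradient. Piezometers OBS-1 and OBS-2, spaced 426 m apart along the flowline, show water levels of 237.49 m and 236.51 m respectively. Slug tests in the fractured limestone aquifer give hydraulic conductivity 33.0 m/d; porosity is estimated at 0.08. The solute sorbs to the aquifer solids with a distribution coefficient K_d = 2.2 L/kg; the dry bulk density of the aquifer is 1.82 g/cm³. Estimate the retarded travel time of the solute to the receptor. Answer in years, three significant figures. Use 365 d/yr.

265 years

Hydraulic gradient i = (237.49 − 236.51) / 426 = 0.98 / 426 = 0.002300
q = Ki = 33.0 × 0.002300 = 0.07592 m/d
v_s = q/n_e = 0.07592/0.08 = 0.9489 m/d
Retardation R = 1 + ρ_b·K_d/n = 1 + 1.82×2.2/0.08 = 51.05
Contaminant velocity v_c = v/R = 0.9489/51.05 = 0.01859 m/d
L = 1.80 km = 1800 m
t = L/v_c = 1800/0.01859 = 96830 d
   = 96830/365 = 265 yr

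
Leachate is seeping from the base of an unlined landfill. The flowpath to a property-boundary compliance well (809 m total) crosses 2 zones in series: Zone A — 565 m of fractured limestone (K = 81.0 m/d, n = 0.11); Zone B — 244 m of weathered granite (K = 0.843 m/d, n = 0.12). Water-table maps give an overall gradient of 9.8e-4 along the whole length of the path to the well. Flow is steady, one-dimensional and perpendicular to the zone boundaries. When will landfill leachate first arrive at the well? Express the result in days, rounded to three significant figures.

34200 days

For zones in series the flux q is common to all zones; the equivalent conductivity is the harmonic (thickness-weighted) mean, K_eq = L_total / Σ(L_j/K_j).
Σ(L/K) = 565/81.0 + 244/0.843 = 6.975 + 289.4 = 296.4 d
K_eq = L_total / Σ(L/K) = 809 / 296.4 = 2.729 m/d
q = K_eq · i = 2.729 × 9.8e-4 = 0.002675 m/d (same in every zone)
Zone A: v = q/n = 0.002675/0.11 = 0.02432 m/d → t_A = 565/0.02432 = 23240 d
Zone B: v = q/n = 0.002675/0.12 = 0.02229 m/d → t_B = 244/0.02229 = 10950 d
Total t = 23240 + 10950 = 34180 d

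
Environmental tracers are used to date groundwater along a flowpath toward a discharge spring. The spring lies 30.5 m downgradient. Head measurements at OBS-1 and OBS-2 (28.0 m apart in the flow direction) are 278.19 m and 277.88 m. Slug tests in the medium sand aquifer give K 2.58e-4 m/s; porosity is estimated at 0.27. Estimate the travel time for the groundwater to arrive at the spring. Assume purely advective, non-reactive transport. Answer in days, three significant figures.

Hydraulic gradient i = (278.19 − 277.88) / 28.0 = 0.31 / 28.0 = 0.01107
K = 2.58e-4 m/s × 86400 s/d = 22.29 m/d
q = Ki = 22.29 × 0.01107 = 0.2468 m/d
v_s = q/n_e = 0.2468/0.27 = 0.9141 m/d
t = L / v = 30.5 / 0.9141 = 33.37 d

33.4 days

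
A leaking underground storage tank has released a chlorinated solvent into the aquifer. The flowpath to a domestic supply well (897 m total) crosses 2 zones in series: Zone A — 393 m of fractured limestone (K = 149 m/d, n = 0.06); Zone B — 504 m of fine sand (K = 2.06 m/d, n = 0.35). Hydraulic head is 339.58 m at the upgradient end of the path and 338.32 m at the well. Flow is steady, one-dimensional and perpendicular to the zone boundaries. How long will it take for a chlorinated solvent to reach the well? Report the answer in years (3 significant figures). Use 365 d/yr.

108 years

Total head drop ΔH = 339.58 − 338.32 = 1.26 m
Continuity: the same q passes through each zone, so ΔH = q·Σ(L_j/K_j) — the zones act as resistances in series.
Σ(L/K) = 393/149 + 504/2.06 = 2.638 + 244.7 = 247.3 d
q = ΔH / Σ(L/K) = 1.26 / 247.3 = 0.005095 m/d (same in every zone)
Zone A: v = q/n = 0.005095/0.06 = 0.08492 m/d → t_A = 393/0.08492 = 4628 d
Zone B: v = q/n = 0.005095/0.35 = 0.01456 m/d → t_B = 504/0.01456 = 34620 d
Total t = 4628 + 34620 = 39250 d
   = 39250 / 365 = 108 yr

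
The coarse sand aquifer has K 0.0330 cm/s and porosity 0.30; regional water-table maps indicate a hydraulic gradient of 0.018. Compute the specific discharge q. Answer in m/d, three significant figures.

0.513 m/d

K = 0.0330 cm/s × 864 = 28.51 m/d
Darcy flux q = K·i = 28.51 × 0.018 = 0.5132 m/d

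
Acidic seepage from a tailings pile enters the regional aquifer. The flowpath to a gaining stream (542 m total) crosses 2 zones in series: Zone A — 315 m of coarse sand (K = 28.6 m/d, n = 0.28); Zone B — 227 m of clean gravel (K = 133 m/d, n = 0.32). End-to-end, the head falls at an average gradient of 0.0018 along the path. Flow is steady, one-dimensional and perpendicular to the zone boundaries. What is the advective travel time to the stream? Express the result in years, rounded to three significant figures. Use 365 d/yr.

Continuity: the same q passes through each zone, so ΔH = q·Σ(L_j/K_j) — the zones act as resistances in series.
Σ(L/K) = 315/28.6 + 227/133 = 11.01 + 1.707 = 12.72 d
K_eq = L_total / Σ(L/K) = 542 / 12.72 = 42.61 m/d
q = K_eq · i = 42.61 × 0.0018 = 0.07669 m/d (same in every zone)
Zone A: v = q/n = 0.07669/0.28 = 0.2739 m/d → t_A = 315/0.2739 = 1150 d
Zone B: v = q/n = 0.07669/0.32 = 0.2397 m/d → t_B = 227/0.2397 = 947.1 d
Total t = 1150 + 947.1 = 2097 d
   = 2097 / 365 = 5.75 yr

5.75 years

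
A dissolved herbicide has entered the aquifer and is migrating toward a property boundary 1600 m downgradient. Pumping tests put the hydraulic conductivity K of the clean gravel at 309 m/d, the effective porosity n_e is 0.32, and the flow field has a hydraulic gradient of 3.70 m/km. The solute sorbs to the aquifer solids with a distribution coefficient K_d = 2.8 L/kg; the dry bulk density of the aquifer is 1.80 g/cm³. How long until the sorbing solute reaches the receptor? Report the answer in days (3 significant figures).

Darcy flux q = K·i = 309 × 0.0037 = 1.143 m/d
Seepage velocity v = q / n = 1.143 / 0.32 = 3.573 m/d
Retardation R = 1 + ρ_b·K_d/n = 1 + 1.80×2.8/0.32 = 16.75
Contaminant velocity v_c = v/R = 3.573/16.75 = 0.2133 m/d
t = L/v_c = 1600/0.2133 = 7501 d

7500 days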